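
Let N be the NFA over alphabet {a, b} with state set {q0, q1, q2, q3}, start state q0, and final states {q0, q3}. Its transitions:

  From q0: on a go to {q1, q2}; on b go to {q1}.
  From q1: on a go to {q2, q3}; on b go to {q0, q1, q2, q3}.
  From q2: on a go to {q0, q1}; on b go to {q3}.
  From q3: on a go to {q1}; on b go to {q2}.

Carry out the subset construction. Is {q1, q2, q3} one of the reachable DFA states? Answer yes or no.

Start state of the DFA: {q0}.
{q0} --a--> {q1, q2}  [new]
{q0} --b--> {q1}  [new]
{q1, q2} --a--> {q0, q1, q2, q3}  [new]
{q1, q2} --b--> {q0, q1, q2, q3}  [seen]
{q1} --a--> {q2, q3}  [new]
{q1} --b--> {q0, q1, q2, q3}  [seen]
{q0, q1, q2, q3} --a--> {q0, q1, q2, q3}  [seen]
{q0, q1, q2, q3} --b--> {q0, q1, q2, q3}  [seen]
{q2, q3} --a--> {q0, q1}  [new]
{q2, q3} --b--> {q2, q3}  [seen]
{q0, q1} --a--> {q1, q2, q3}  [new]
{q0, q1} --b--> {q0, q1, q2, q3}  [seen]
{q1, q2, q3} --a--> {q0, q1, q2, q3}  [seen]
{q1, q2, q3} --b--> {q0, q1, q2, q3}  [seen]
Reachable DFA states: {q0}, {q1, q2}, {q1}, {q0, q1, q2, q3}, {q2, q3}, {q0, q1}, {q1, q2, q3}.
{q1, q2, q3} is among them.

yes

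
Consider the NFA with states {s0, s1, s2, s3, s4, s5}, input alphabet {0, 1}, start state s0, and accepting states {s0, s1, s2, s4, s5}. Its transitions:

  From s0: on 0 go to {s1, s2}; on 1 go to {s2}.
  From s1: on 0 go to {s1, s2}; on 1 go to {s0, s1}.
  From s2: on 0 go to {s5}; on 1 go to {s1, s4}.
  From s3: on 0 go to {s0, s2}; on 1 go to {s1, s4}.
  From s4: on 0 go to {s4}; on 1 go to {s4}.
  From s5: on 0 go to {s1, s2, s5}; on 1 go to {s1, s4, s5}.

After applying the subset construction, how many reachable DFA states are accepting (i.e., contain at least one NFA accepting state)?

13

Start state of the DFA: {s0}.
{s0} --0--> {s1, s2}  [new]
{s0} --1--> {s2}  [new]
{s1, s2} --0--> {s1, s2, s5}  [new]
{s1, s2} --1--> {s0, s1, s4}  [new]
{s2} --0--> {s5}  [new]
{s2} --1--> {s1, s4}  [new]
{s1, s2, s5} --0--> {s1, s2, s5}  [seen]
{s1, s2, s5} --1--> {s0, s1, s4, s5}  [new]
{s0, s1, s4} --0--> {s1, s2, s4}  [new]
{s0, s1, s4} --1--> {s0, s1, s2, s4}  [new]
{s5} --0--> {s1, s2, s5}  [seen]
{s5} --1--> {s1, s4, s5}  [new]
{s1, s4} --0--> {s1, s2, s4}  [seen]
{s1, s4} --1--> {s0, s1, s4}  [seen]
{s0, s1, s4, s5} --0--> {s1, s2, s4, s5}  [new]
{s0, s1, s4, s5} --1--> {s0, s1, s2, s4, s5}  [new]
{s1, s2, s4} --0--> {s1, s2, s4, s5}  [seen]
{s1, s2, s4} --1--> {s0, s1, s4}  [seen]
{s0, s1, s2, s4} --0--> {s1, s2, s4, s5}  [seen]
{s0, s1, s2, s4} --1--> {s0, s1, s2, s4}  [seen]
{s1, s4, s5} --0--> {s1, s2, s4, s5}  [seen]
{s1, s4, s5} --1--> {s0, s1, s4, s5}  [seen]
{s1, s2, s4, s5} --0--> {s1, s2, s4, s5}  [seen]
{s1, s2, s4, s5} --1--> {s0, s1, s4, s5}  [seen]
{s0, s1, s2, s4, s5} --0--> {s1, s2, s4, s5}  [seen]
{s0, s1, s2, s4, s5} --1--> {s0, s1, s2, s4, s5}  [seen]
Reachable DFA states: {s0}, {s1, s2}, {s2}, {s1, s2, s5}, {s0, s1, s4}, {s5}, {s1, s4}, {s0, s1, s4, s5}, {s1, s2, s4}, {s0, s1, s2, s4}, {s1, s4, s5}, {s1, s2, s4, s5}, {s0, s1, s2, s4, s5}.
Accepting DFA states (contain an NFA accepting state): {s0}, {s1, s2}, {s2}, {s1, s2, s5}, {s0, s1, s4}, {s5}, {s1, s4}, {s0, s1, s4, s5}, {s1, s2, s4}, {s0, s1, s2, s4}, {s1, s4, s5}, {s1, s2, s4, s5}, {s0, s1, s2, s4, s5}.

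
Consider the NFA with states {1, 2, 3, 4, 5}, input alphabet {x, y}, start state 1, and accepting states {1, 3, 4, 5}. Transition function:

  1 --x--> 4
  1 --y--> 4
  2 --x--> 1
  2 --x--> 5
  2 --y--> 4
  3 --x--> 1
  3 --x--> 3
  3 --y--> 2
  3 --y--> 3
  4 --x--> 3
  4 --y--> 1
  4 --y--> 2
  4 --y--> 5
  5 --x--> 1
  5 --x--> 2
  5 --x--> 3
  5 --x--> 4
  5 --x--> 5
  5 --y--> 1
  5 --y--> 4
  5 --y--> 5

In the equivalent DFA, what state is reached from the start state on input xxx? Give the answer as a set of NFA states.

Start: {1}.
δ(1,x) = {4}.
Union: {4}.
After x: {4}.
δ(4,x) = {3}.
Union: {3}.
After x: {3}.
δ(3,x) = {1, 3}.
Union: {1, 3}.
After x: {1, 3}.

{1, 3}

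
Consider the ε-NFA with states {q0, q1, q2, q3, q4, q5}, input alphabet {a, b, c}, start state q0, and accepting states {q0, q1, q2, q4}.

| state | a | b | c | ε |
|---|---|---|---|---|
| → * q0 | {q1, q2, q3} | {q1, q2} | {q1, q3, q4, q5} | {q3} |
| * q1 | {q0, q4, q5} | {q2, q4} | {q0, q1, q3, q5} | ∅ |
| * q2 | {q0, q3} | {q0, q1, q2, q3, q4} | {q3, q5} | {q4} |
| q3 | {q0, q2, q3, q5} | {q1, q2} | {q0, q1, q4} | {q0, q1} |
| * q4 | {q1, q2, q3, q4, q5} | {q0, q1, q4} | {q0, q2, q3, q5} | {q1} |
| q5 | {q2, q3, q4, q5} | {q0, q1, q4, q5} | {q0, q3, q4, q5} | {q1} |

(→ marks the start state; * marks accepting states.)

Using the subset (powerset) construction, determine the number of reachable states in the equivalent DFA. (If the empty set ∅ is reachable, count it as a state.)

5

Start state of the DFA: {q0, q1, q3} (ε-closure of the NFA start).
{q0, q1, q3} --a--> {q0, q1, q2, q3, q4, q5}  [new]
{q0, q1, q3} --b--> {q1, q2, q4}  [new]
{q0, q1, q3} --c--> {q0, q1, q3, q4, q5}  [new]
{q0, q1, q2, q3, q4, q5} --a--> {q0, q1, q2, q3, q4, q5}  [seen]
{q0, q1, q2, q3, q4, q5} --b--> {q0, q1, q2, q3, q4, q5}  [seen]
{q0, q1, q2, q3, q4, q5} --c--> {q0, q1, q2, q3, q4, q5}  [seen]
{q1, q2, q4} --a--> {q0, q1, q2, q3, q4, q5}  [seen]
{q1, q2, q4} --b--> {q0, q1, q2, q3, q4}  [new]
{q1, q2, q4} --c--> {q0, q1, q2, q3, q4, q5}  [seen]
{q0, q1, q3, q4, q5} --a--> {q0, q1, q2, q3, q4, q5}  [seen]
{q0, q1, q3, q4, q5} --b--> {q0, q1, q2, q3, q4, q5}  [seen]
{q0, q1, q3, q4, q5} --c--> {q0, q1, q2, q3, q4, q5}  [seen]
{q0, q1, q2, q3, q4} --a--> {q0, q1, q2, q3, q4, q5}  [seen]
{q0, q1, q2, q3, q4} --b--> {q0, q1, q2, q3, q4}  [seen]
{q0, q1, q2, q3, q4} --c--> {q0, q1, q2, q3, q4, q5}  [seen]
Reachable DFA states: {q0, q1, q3}, {q0, q1, q2, q3, q4, q5}, {q1, q2, q4}, {q0, q1, q3, q4, q5}, {q0, q1, q2, q3, q4}.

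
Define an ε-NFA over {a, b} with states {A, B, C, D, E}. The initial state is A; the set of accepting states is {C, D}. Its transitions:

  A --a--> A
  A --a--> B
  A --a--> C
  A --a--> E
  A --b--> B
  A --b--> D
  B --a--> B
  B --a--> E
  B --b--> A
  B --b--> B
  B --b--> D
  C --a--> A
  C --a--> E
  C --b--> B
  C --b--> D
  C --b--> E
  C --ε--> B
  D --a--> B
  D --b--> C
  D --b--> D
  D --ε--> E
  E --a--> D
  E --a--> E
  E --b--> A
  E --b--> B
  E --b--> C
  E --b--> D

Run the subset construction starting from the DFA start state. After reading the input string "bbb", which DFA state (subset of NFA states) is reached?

Start: {A}.
δ(A,b) = {B, D}.
Union: {B, D}.
ε-closure gives {B, D, E}.
After b: {B, D, E}.
δ(B,b) = {A, B, D}; δ(D,b) = {C, D}; δ(E,b) = {A, B, C, D}.
Union: {A, B, C, D}.
ε-closure gives {A, B, C, D, E}.
After b: {A, B, C, D, E}.
δ(A,b) = {B, D}; δ(B,b) = {A, B, D}; δ(C,b) = {B, D, E}; δ(D,b) = {C, D}; δ(E,b) = {A, B, C, D}.
Union: {A, B, C, D, E}.
After b: {A, B, C, D, E}.

{A, B, C, D, E}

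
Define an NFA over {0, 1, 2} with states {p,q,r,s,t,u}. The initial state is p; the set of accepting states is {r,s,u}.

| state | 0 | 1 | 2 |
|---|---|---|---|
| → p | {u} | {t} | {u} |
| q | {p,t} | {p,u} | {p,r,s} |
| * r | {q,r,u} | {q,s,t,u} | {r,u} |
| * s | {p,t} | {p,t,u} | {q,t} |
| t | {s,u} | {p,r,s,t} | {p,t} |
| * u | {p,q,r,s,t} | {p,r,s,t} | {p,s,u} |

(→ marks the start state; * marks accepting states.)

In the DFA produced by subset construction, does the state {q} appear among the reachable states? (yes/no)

no

Start state of the DFA: {p}.
{p} --0--> {u}  [new]
{p} --1--> {t}  [new]
{p} --2--> {u}  [seen]
{u} --0--> {p,q,r,s,t}  [new]
{u} --1--> {p,r,s,t}  [new]
{u} --2--> {p,s,u}  [new]
{t} --0--> {s,u}  [new]
{t} --1--> {p,r,s,t}  [seen]
{t} --2--> {p,t}  [new]
{p,q,r,s,t} --0--> {p,q,r,s,t,u}  [new]
{p,q,r,s,t} --1--> {p,q,r,s,t,u}  [seen]
{p,q,r,s,t} --2--> {p,q,r,s,t,u}  [seen]
{p,r,s,t} --0--> {p,q,r,s,t,u}  [seen]
{p,r,s,t} --1--> {p,q,r,s,t,u}  [seen]
{p,r,s,t} --2--> {p,q,r,t,u}  [new]
{p,s,u} --0--> {p,q,r,s,t,u}  [seen]
{p,s,u} --1--> {p,r,s,t,u}  [new]
{p,s,u} --2--> {p,q,s,t,u}  [new]
{s,u} --0--> {p,q,r,s,t}  [seen]
{s,u} --1--> {p,r,s,t,u}  [seen]
{s,u} --2--> {p,q,s,t,u}  [seen]
{p,t} --0--> {s,u}  [seen]
{p,t} --1--> {p,r,s,t}  [seen]
{p,t} --2--> {p,t,u}  [new]
{p,q,r,s,t,u} --0--> {p,q,r,s,t,u}  [seen]
{p,q,r,s,t,u} --1--> {p,q,r,s,t,u}  [seen]
{p,q,r,s,t,u} --2--> {p,q,r,s,t,u}  [seen]
{p,q,r,t,u} --0--> {p,q,r,s,t,u}  [seen]
{p,q,r,t,u} --1--> {p,q,r,s,t,u}  [seen]
{p,q,r,t,u} --2--> {p,r,s,t,u}  [seen]
{p,r,s,t,u} --0--> {p,q,r,s,t,u}  [seen]
{p,r,s,t,u} --1--> {p,q,r,s,t,u}  [seen]
{p,r,s,t,u} --2--> {p,q,r,s,t,u}  [seen]
{p,q,s,t,u} --0--> {p,q,r,s,t,u}  [seen]
{p,q,s,t,u} --1--> {p,r,s,t,u}  [seen]
{p,q,s,t,u} --2--> {p,q,r,s,t,u}  [seen]
{p,t,u} --0--> {p,q,r,s,t,u}  [seen]
{p,t,u} --1--> {p,r,s,t}  [seen]
{p,t,u} --2--> {p,s,t,u}  [new]
{p,s,t,u} --0--> {p,q,r,s,t,u}  [seen]
{p,s,t,u} --1--> {p,r,s,t,u}  [seen]
{p,s,t,u} --2--> {p,q,s,t,u}  [seen]
Reachable DFA states: {p}, {u}, {t}, {p,q,r,s,t}, {p,r,s,t}, {p,s,u}, {s,u}, {p,t}, {p,q,r,s,t,u}, {p,q,r,t,u}, {p,r,s,t,u}, {p,q,s,t,u}, {p,t,u}, {p,s,t,u}.
{q} is not among them.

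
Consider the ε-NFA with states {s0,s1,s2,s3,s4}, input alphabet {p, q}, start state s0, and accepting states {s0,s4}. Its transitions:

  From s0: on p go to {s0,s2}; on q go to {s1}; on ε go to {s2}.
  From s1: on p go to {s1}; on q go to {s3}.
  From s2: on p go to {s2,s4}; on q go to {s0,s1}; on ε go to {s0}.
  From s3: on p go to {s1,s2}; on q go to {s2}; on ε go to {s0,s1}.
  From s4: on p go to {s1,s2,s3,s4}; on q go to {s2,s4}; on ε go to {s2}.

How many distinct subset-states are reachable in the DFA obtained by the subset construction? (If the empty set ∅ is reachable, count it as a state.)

6

Start state of the DFA: {s0,s2} (ε-closure of the NFA start).
{s0,s2} --p--> {s0,s2,s4}  [new]
{s0,s2} --q--> {s0,s1,s2}  [new]
{s0,s2,s4} --p--> {s0,s1,s2,s3,s4}  [new]
{s0,s2,s4} --q--> {s0,s1,s2,s4}  [new]
{s0,s1,s2} --p--> {s0,s1,s2,s4}  [seen]
{s0,s1,s2} --q--> {s0,s1,s2,s3}  [new]
{s0,s1,s2,s3,s4} --p--> {s0,s1,s2,s3,s4}  [seen]
{s0,s1,s2,s3,s4} --q--> {s0,s1,s2,s3,s4}  [seen]
{s0,s1,s2,s4} --p--> {s0,s1,s2,s3,s4}  [seen]
{s0,s1,s2,s4} --q--> {s0,s1,s2,s3,s4}  [seen]
{s0,s1,s2,s3} --p--> {s0,s1,s2,s4}  [seen]
{s0,s1,s2,s3} --q--> {s0,s1,s2,s3}  [seen]
Reachable DFA states: {s0,s2}, {s0,s2,s4}, {s0,s1,s2}, {s0,s1,s2,s3,s4}, {s0,s1,s2,s4}, {s0,s1,s2,s3}.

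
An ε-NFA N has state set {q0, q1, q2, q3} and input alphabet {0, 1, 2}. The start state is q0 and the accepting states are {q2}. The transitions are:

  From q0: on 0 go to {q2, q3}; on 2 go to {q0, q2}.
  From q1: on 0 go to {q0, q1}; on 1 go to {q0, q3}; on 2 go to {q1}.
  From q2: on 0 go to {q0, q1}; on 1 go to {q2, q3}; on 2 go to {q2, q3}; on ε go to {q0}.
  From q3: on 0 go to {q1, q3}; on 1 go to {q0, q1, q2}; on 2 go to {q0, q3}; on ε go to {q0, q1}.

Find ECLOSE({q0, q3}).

{q0, q1, q3}

Begin with {q0, q3}.
q3 →ε {q0, q1}; add q1.
ε-closure = {q0, q1, q3}.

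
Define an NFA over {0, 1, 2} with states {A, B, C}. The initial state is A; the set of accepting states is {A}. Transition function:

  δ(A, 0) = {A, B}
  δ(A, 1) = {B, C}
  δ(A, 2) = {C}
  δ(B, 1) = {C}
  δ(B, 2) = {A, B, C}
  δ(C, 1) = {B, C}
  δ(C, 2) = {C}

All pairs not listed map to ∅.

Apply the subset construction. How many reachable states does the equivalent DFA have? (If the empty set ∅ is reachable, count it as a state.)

6

Start state of the DFA: {A}.
{A} --0--> {A, B}  [new]
{A} --1--> {B, C}  [new]
{A} --2--> {C}  [new]
{A, B} --0--> {A, B}  [seen]
{A, B} --1--> {B, C}  [seen]
{A, B} --2--> {A, B, C}  [new]
{B, C} --0--> ∅  [new]
{B, C} --1--> {B, C}  [seen]
{B, C} --2--> {A, B, C}  [seen]
{C} --0--> ∅  [seen]
{C} --1--> {B, C}  [seen]
{C} --2--> {C}  [seen]
{A, B, C} --0--> {A, B}  [seen]
{A, B, C} --1--> {B, C}  [seen]
{A, B, C} --2--> {A, B, C}  [seen]
∅ --0--> ∅  [seen]
∅ --1--> ∅  [seen]
∅ --2--> ∅  [seen]
Reachable DFA states: {A}, {A, B}, {B, C}, {C}, {A, B, C}, ∅.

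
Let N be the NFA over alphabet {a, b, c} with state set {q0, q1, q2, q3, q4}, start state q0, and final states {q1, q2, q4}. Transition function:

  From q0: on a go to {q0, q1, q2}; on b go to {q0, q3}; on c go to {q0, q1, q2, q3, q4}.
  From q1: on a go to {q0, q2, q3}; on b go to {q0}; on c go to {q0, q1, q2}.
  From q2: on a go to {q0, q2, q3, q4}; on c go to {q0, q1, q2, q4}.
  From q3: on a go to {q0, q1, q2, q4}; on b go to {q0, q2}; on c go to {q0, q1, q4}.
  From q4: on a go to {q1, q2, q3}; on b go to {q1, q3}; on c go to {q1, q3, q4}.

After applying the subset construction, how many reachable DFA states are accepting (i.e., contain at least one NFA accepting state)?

6

Start state of the DFA: {q0}.
{q0} --a--> {q0, q1, q2}  [new]
{q0} --b--> {q0, q3}  [new]
{q0} --c--> {q0, q1, q2, q3, q4}  [new]
{q0, q1, q2} --a--> {q0, q1, q2, q3, q4}  [seen]
{q0, q1, q2} --b--> {q0, q3}  [seen]
{q0, q1, q2} --c--> {q0, q1, q2, q3, q4}  [seen]
{q0, q3} --a--> {q0, q1, q2, q4}  [new]
{q0, q3} --b--> {q0, q2, q3}  [new]
{q0, q3} --c--> {q0, q1, q2, q3, q4}  [seen]
{q0, q1, q2, q3, q4} --a--> {q0, q1, q2, q3, q4}  [seen]
{q0, q1, q2, q3, q4} --b--> {q0, q1, q2, q3}  [new]
{q0, q1, q2, q3, q4} --c--> {q0, q1, q2, q3, q4}  [seen]
{q0, q1, q2, q4} --a--> {q0, q1, q2, q3, q4}  [seen]
{q0, q1, q2, q4} --b--> {q0, q1, q3}  [new]
{q0, q1, q2, q4} --c--> {q0, q1, q2, q3, q4}  [seen]
{q0, q2, q3} --a--> {q0, q1, q2, q3, q4}  [seen]
{q0, q2, q3} --b--> {q0, q2, q3}  [seen]
{q0, q2, q3} --c--> {q0, q1, q2, q3, q4}  [seen]
{q0, q1, q2, q3} --a--> {q0, q1, q2, q3, q4}  [seen]
{q0, q1, q2, q3} --b--> {q0, q2, q3}  [seen]
{q0, q1, q2, q3} --c--> {q0, q1, q2, q3, q4}  [seen]
{q0, q1, q3} --a--> {q0, q1, q2, q3, q4}  [seen]
{q0, q1, q3} --b--> {q0, q2, q3}  [seen]
{q0, q1, q3} --c--> {q0, q1, q2, q3, q4}  [seen]
Reachable DFA states: {q0}, {q0, q1, q2}, {q0, q3}, {q0, q1, q2, q3, q4}, {q0, q1, q2, q4}, {q0, q2, q3}, {q0, q1, q2, q3}, {q0, q1, q3}.
Accepting DFA states (contain an NFA accepting state): {q0, q1, q2}, {q0, q1, q2, q3, q4}, {q0, q1, q2, q4}, {q0, q2, q3}, {q0, q1, q2, q3}, {q0, q1, q3}.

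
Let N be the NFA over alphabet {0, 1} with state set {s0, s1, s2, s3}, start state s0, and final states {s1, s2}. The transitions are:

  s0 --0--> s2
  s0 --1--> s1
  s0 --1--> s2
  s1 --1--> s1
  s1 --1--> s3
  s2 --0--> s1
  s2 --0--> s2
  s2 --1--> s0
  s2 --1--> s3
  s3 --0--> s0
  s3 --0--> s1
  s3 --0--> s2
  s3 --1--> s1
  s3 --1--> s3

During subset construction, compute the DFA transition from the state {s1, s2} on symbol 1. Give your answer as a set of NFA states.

{s0, s1, s3}

δ(s1,1) = {s1, s3}; δ(s2,1) = {s0, s3}.
Union: {s0, s1, s3}.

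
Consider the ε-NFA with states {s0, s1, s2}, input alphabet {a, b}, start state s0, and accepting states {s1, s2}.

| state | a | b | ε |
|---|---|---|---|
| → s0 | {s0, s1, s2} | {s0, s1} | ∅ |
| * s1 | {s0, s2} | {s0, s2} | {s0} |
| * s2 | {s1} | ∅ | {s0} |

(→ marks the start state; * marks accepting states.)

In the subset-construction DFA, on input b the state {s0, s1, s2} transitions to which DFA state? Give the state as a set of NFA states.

δ(s0,b) = {s0, s1}; δ(s1,b) = {s0, s2}; δ(s2,b) = ∅.
Union: {s0, s1, s2}.

{s0, s1, s2}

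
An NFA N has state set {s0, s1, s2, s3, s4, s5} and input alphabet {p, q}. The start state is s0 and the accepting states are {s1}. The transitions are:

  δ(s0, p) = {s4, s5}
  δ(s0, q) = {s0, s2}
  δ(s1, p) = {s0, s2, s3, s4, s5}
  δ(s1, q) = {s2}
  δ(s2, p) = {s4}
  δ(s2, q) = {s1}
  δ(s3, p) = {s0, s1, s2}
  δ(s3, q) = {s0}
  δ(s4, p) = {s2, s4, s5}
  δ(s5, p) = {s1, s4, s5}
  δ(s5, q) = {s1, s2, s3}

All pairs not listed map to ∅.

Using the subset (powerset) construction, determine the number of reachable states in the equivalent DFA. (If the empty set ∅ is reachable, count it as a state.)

10

Start state of the DFA: {s0}.
{s0} --p--> {s4, s5}  [new]
{s0} --q--> {s0, s2}  [new]
{s4, s5} --p--> {s1, s2, s4, s5}  [new]
{s4, s5} --q--> {s1, s2, s3}  [new]
{s0, s2} --p--> {s4, s5}  [seen]
{s0, s2} --q--> {s0, s1, s2}  [new]
{s1, s2, s4, s5} --p--> {s0, s1, s2, s3, s4, s5}  [new]
{s1, s2, s4, s5} --q--> {s1, s2, s3}  [seen]
{s1, s2, s3} --p--> {s0, s1, s2, s3, s4, s5}  [seen]
{s1, s2, s3} --q--> {s0, s1, s2}  [seen]
{s0, s1, s2} --p--> {s0, s2, s3, s4, s5}  [new]
{s0, s1, s2} --q--> {s0, s1, s2}  [seen]
{s0, s1, s2, s3, s4, s5} --p--> {s0, s1, s2, s3, s4, s5}  [seen]
{s0, s1, s2, s3, s4, s5} --q--> {s0, s1, s2, s3}  [new]
{s0, s2, s3, s4, s5} --p--> {s0, s1, s2, s4, s5}  [new]
{s0, s2, s3, s4, s5} --q--> {s0, s1, s2, s3}  [seen]
{s0, s1, s2, s3} --p--> {s0, s1, s2, s3, s4, s5}  [seen]
{s0, s1, s2, s3} --q--> {s0, s1, s2}  [seen]
{s0, s1, s2, s4, s5} --p--> {s0, s1, s2, s3, s4, s5}  [seen]
{s0, s1, s2, s4, s5} --q--> {s0, s1, s2, s3}  [seen]
Reachable DFA states: {s0}, {s4, s5}, {s0, s2}, {s1, s2, s4, s5}, {s1, s2, s3}, {s0, s1, s2}, {s0, s1, s2, s3, s4, s5}, {s0, s2, s3, s4, s5}, {s0, s1, s2, s3}, {s0, s1, s2, s4, s5}.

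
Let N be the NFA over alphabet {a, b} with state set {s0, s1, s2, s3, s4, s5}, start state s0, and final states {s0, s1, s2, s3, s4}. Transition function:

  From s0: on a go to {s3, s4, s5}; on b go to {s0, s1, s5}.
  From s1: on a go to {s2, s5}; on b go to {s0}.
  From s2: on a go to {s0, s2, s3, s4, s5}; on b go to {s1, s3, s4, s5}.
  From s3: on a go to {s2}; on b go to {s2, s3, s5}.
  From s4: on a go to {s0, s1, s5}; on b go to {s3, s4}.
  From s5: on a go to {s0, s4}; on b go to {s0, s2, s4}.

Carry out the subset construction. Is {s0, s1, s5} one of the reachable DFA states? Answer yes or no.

yes

Start state of the DFA: {s0}.
{s0} --a--> {s3, s4, s5}  [new]
{s0} --b--> {s0, s1, s5}  [new]
{s3, s4, s5} --a--> {s0, s1, s2, s4, s5}  [new]
{s3, s4, s5} --b--> {s0, s2, s3, s4, s5}  [new]
{s0, s1, s5} --a--> {s0, s2, s3, s4, s5}  [seen]
{s0, s1, s5} --b--> {s0, s1, s2, s4, s5}  [seen]
{s0, s1, s2, s4, s5} --a--> {s0, s1, s2, s3, s4, s5}  [new]
{s0, s1, s2, s4, s5} --b--> {s0, s1, s2, s3, s4, s5}  [seen]
{s0, s2, s3, s4, s5} --a--> {s0, s1, s2, s3, s4, s5}  [seen]
{s0, s2, s3, s4, s5} --b--> {s0, s1, s2, s3, s4, s5}  [seen]
{s0, s1, s2, s3, s4, s5} --a--> {s0, s1, s2, s3, s4, s5}  [seen]
{s0, s1, s2, s3, s4, s5} --b--> {s0, s1, s2, s3, s4, s5}  [seen]
Reachable DFA states: {s0}, {s3, s4, s5}, {s0, s1, s5}, {s0, s1, s2, s4, s5}, {s0, s2, s3, s4, s5}, {s0, s1, s2, s3, s4, s5}.
{s0, s1, s5} is among them.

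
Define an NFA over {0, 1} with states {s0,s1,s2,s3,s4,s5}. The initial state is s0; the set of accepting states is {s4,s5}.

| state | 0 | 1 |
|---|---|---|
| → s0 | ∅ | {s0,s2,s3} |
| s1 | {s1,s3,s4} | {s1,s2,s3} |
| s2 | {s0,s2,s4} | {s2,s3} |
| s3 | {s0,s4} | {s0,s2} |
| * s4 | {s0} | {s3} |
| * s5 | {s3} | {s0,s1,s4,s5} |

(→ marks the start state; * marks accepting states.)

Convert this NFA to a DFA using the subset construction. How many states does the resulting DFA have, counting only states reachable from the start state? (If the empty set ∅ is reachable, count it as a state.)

4

Start state of the DFA: {s0}.
{s0} --0--> ∅  [new]
{s0} --1--> {s0,s2,s3}  [new]
∅ --0--> ∅  [seen]
∅ --1--> ∅  [seen]
{s0,s2,s3} --0--> {s0,s2,s4}  [new]
{s0,s2,s3} --1--> {s0,s2,s3}  [seen]
{s0,s2,s4} --0--> {s0,s2,s4}  [seen]
{s0,s2,s4} --1--> {s0,s2,s3}  [seen]
Reachable DFA states: {s0}, ∅, {s0,s2,s3}, {s0,s2,s4}.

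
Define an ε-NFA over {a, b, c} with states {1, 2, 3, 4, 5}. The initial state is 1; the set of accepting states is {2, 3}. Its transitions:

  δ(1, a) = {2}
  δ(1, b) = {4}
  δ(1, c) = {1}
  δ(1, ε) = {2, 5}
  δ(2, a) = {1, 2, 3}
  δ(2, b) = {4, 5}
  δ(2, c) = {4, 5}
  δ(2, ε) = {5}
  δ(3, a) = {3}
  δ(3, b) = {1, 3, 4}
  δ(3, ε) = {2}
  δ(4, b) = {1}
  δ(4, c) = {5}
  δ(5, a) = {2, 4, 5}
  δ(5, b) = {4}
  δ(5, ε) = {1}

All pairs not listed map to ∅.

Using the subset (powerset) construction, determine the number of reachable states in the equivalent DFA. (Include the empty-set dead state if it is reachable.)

Start state of the DFA: {1, 2, 5} (ε-closure of the NFA start).
{1, 2, 5} --a--> {1, 2, 3, 4, 5}  [new]
{1, 2, 5} --b--> {1, 2, 4, 5}  [new]
{1, 2, 5} --c--> {1, 2, 4, 5}  [seen]
{1, 2, 3, 4, 5} --a--> {1, 2, 3, 4, 5}  [seen]
{1, 2, 3, 4, 5} --b--> {1, 2, 3, 4, 5}  [seen]
{1, 2, 3, 4, 5} --c--> {1, 2, 4, 5}  [seen]
{1, 2, 4, 5} --a--> {1, 2, 3, 4, 5}  [seen]
{1, 2, 4, 5} --b--> {1, 2, 4, 5}  [seen]
{1, 2, 4, 5} --c--> {1, 2, 4, 5}  [seen]
Reachable DFA states: {1, 2, 5}, {1, 2, 3, 4, 5}, {1, 2, 4, 5}.

3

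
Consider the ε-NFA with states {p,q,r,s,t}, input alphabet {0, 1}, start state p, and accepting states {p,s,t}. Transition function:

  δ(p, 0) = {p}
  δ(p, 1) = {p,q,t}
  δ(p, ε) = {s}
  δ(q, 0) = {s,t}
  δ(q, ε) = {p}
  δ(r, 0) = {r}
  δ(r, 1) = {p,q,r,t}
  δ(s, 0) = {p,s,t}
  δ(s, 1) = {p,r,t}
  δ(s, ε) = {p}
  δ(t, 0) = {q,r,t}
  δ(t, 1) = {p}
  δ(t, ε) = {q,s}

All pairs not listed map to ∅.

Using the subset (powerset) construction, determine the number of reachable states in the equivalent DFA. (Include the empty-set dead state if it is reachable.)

Start state of the DFA: {p,s} (ε-closure of the NFA start).
{p,s} --0--> {p,q,s,t}  [new]
{p,s} --1--> {p,q,r,s,t}  [new]
{p,q,s,t} --0--> {p,q,r,s,t}  [seen]
{p,q,s,t} --1--> {p,q,r,s,t}  [seen]
{p,q,r,s,t} --0--> {p,q,r,s,t}  [seen]
{p,q,r,s,t} --1--> {p,q,r,s,t}  [seen]
Reachable DFA states: {p,s}, {p,q,s,t}, {p,q,r,s,t}.

3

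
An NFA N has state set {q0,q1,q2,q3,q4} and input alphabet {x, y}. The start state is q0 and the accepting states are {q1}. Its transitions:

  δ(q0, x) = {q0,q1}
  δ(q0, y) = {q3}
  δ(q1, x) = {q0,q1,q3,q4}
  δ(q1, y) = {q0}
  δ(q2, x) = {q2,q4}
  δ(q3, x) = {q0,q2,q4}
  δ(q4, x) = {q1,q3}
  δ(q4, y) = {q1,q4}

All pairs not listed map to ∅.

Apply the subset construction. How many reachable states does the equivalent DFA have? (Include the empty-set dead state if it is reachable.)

11

Start state of the DFA: {q0}.
{q0} --x--> {q0,q1}  [new]
{q0} --y--> {q3}  [new]
{q0,q1} --x--> {q0,q1,q3,q4}  [new]
{q0,q1} --y--> {q0,q3}  [new]
{q3} --x--> {q0,q2,q4}  [new]
{q3} --y--> ∅  [new]
{q0,q1,q3,q4} --x--> {q0,q1,q2,q3,q4}  [new]
{q0,q1,q3,q4} --y--> {q0,q1,q3,q4}  [seen]
{q0,q3} --x--> {q0,q1,q2,q4}  [new]
{q0,q3} --y--> {q3}  [seen]
{q0,q2,q4} --x--> {q0,q1,q2,q3,q4}  [seen]
{q0,q2,q4} --y--> {q1,q3,q4}  [new]
∅ --x--> ∅  [seen]
∅ --y--> ∅  [seen]
{q0,q1,q2,q3,q4} --x--> {q0,q1,q2,q3,q4}  [seen]
{q0,q1,q2,q3,q4} --y--> {q0,q1,q3,q4}  [seen]
{q0,q1,q2,q4} --x--> {q0,q1,q2,q3,q4}  [seen]
{q0,q1,q2,q4} --y--> {q0,q1,q3,q4}  [seen]
{q1,q3,q4} --x--> {q0,q1,q2,q3,q4}  [seen]
{q1,q3,q4} --y--> {q0,q1,q4}  [new]
{q0,q1,q4} --x--> {q0,q1,q3,q4}  [seen]
{q0,q1,q4} --y--> {q0,q1,q3,q4}  [seen]
Reachable DFA states: {q0}, {q0,q1}, {q3}, {q0,q1,q3,q4}, {q0,q3}, {q0,q2,q4}, ∅, {q0,q1,q2,q3,q4}, {q0,q1,q2,q4}, {q1,q3,q4}, {q0,q1,q4}.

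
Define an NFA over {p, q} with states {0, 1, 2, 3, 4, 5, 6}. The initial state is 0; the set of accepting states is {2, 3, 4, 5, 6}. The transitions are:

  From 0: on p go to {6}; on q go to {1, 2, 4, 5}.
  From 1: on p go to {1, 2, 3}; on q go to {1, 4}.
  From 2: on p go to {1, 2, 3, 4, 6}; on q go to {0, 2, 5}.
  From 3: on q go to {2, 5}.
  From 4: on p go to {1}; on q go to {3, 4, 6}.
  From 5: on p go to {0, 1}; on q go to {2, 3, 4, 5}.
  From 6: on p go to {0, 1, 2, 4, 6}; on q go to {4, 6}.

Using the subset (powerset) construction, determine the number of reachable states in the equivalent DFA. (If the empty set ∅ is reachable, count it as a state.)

10

Start state of the DFA: {0}.
{0} --p--> {6}  [new]
{0} --q--> {1, 2, 4, 5}  [new]
{6} --p--> {0, 1, 2, 4, 6}  [new]
{6} --q--> {4, 6}  [new]
{1, 2, 4, 5} --p--> {0, 1, 2, 3, 4, 6}  [new]
{1, 2, 4, 5} --q--> {0, 1, 2, 3, 4, 5, 6}  [new]
{0, 1, 2, 4, 6} --p--> {0, 1, 2, 3, 4, 6}  [seen]
{0, 1, 2, 4, 6} --q--> {0, 1, 2, 3, 4, 5, 6}  [seen]
{4, 6} --p--> {0, 1, 2, 4, 6}  [seen]
{4, 6} --q--> {3, 4, 6}  [new]
{0, 1, 2, 3, 4, 6} --p--> {0, 1, 2, 3, 4, 6}  [seen]
{0, 1, 2, 3, 4, 6} --q--> {0, 1, 2, 3, 4, 5, 6}  [seen]
{0, 1, 2, 3, 4, 5, 6} --p--> {0, 1, 2, 3, 4, 6}  [seen]
{0, 1, 2, 3, 4, 5, 6} --q--> {0, 1, 2, 3, 4, 5, 6}  [seen]
{3, 4, 6} --p--> {0, 1, 2, 4, 6}  [seen]
{3, 4, 6} --q--> {2, 3, 4, 5, 6}  [new]
{2, 3, 4, 5, 6} --p--> {0, 1, 2, 3, 4, 6}  [seen]
{2, 3, 4, 5, 6} --q--> {0, 2, 3, 4, 5, 6}  [new]
{0, 2, 3, 4, 5, 6} --p--> {0, 1, 2, 3, 4, 6}  [seen]
{0, 2, 3, 4, 5, 6} --q--> {0, 1, 2, 3, 4, 5, 6}  [seen]
Reachable DFA states: {0}, {6}, {1, 2, 4, 5}, {0, 1, 2, 4, 6}, {4, 6}, {0, 1, 2, 3, 4, 6}, {0, 1, 2, 3, 4, 5, 6}, {3, 4, 6}, {2, 3, 4, 5, 6}, {0, 2, 3, 4, 5, 6}.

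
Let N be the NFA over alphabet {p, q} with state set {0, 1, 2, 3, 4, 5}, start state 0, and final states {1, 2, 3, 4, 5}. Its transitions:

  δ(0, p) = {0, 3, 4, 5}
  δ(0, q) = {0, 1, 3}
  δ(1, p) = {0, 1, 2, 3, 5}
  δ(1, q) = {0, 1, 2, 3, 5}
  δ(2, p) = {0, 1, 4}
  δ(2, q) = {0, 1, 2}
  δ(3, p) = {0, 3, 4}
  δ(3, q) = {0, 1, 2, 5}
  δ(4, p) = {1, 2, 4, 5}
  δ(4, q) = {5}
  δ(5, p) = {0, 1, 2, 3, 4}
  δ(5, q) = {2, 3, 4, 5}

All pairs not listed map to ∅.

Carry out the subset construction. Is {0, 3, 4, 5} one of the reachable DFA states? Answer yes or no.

yes

Start state of the DFA: {0}.
{0} --p--> {0, 3, 4, 5}  [new]
{0} --q--> {0, 1, 3}  [new]
{0, 3, 4, 5} --p--> {0, 1, 2, 3, 4, 5}  [new]
{0, 3, 4, 5} --q--> {0, 1, 2, 3, 4, 5}  [seen]
{0, 1, 3} --p--> {0, 1, 2, 3, 4, 5}  [seen]
{0, 1, 3} --q--> {0, 1, 2, 3, 5}  [new]
{0, 1, 2, 3, 4, 5} --p--> {0, 1, 2, 3, 4, 5}  [seen]
{0, 1, 2, 3, 4, 5} --q--> {0, 1, 2, 3, 4, 5}  [seen]
{0, 1, 2, 3, 5} --p--> {0, 1, 2, 3, 4, 5}  [seen]
{0, 1, 2, 3, 5} --q--> {0, 1, 2, 3, 4, 5}  [seen]
Reachable DFA states: {0}, {0, 3, 4, 5}, {0, 1, 3}, {0, 1, 2, 3, 4, 5}, {0, 1, 2, 3, 5}.
{0, 3, 4, 5} is among them.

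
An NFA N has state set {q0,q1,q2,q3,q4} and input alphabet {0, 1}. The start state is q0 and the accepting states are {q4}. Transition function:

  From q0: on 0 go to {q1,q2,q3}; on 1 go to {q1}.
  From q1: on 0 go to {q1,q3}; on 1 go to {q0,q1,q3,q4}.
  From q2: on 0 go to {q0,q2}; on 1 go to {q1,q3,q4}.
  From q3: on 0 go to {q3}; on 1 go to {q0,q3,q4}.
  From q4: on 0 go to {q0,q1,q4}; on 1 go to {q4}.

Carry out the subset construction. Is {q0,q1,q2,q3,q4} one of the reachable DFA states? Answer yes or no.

Start state of the DFA: {q0}.
{q0} --0--> {q1,q2,q3}  [new]
{q0} --1--> {q1}  [new]
{q1,q2,q3} --0--> {q0,q1,q2,q3}  [new]
{q1,q2,q3} --1--> {q0,q1,q3,q4}  [new]
{q1} --0--> {q1,q3}  [new]
{q1} --1--> {q0,q1,q3,q4}  [seen]
{q0,q1,q2,q3} --0--> {q0,q1,q2,q3}  [seen]
{q0,q1,q2,q3} --1--> {q0,q1,q3,q4}  [seen]
{q0,q1,q3,q4} --0--> {q0,q1,q2,q3,q4}  [new]
{q0,q1,q3,q4} --1--> {q0,q1,q3,q4}  [seen]
{q1,q3} --0--> {q1,q3}  [seen]
{q1,q3} --1--> {q0,q1,q3,q4}  [seen]
{q0,q1,q2,q3,q4} --0--> {q0,q1,q2,q3,q4}  [seen]
{q0,q1,q2,q3,q4} --1--> {q0,q1,q3,q4}  [seen]
Reachable DFA states: {q0}, {q1,q2,q3}, {q1}, {q0,q1,q2,q3}, {q0,q1,q3,q4}, {q1,q3}, {q0,q1,q2,q3,q4}.
{q0,q1,q2,q3,q4} is among them.

yes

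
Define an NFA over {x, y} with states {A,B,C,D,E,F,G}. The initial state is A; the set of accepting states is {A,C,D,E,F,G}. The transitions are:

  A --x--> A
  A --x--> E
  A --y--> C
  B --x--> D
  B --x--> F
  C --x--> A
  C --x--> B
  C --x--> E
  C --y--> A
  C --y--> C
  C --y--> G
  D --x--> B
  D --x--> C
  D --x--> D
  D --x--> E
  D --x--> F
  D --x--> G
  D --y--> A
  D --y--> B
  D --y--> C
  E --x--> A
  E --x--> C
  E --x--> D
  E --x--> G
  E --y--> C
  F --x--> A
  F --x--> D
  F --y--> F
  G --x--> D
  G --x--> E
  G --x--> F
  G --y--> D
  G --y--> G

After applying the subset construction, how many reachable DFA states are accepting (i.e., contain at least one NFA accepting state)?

15

Start state of the DFA: {A}.
{A} --x--> {A,E}  [new]
{A} --y--> {C}  [new]
{A,E} --x--> {A,C,D,E,G}  [new]
{A,E} --y--> {C}  [seen]
{C} --x--> {A,B,E}  [new]
{C} --y--> {A,C,G}  [new]
{A,C,D,E,G} --x--> {A,B,C,D,E,F,G}  [new]
{A,C,D,E,G} --y--> {A,B,C,D,G}  [new]
{A,B,E} --x--> {A,C,D,E,F,G}  [new]
{A,B,E} --y--> {C}  [seen]
{A,C,G} --x--> {A,B,D,E,F}  [new]
{A,C,G} --y--> {A,C,D,G}  [new]
{A,B,C,D,E,F,G} --x--> {A,B,C,D,E,F,G}  [seen]
{A,B,C,D,E,F,G} --y--> {A,B,C,D,F,G}  [new]
{A,B,C,D,G} --x--> {A,B,C,D,E,F,G}  [seen]
{A,B,C,D,G} --y--> {A,B,C,D,G}  [seen]
{A,C,D,E,F,G} --x--> {A,B,C,D,E,F,G}  [seen]
{A,C,D,E,F,G} --y--> {A,B,C,D,F,G}  [seen]
{A,B,D,E,F} --x--> {A,B,C,D,E,F,G}  [seen]
{A,B,D,E,F} --y--> {A,B,C,F}  [new]
{A,C,D,G} --x--> {A,B,C,D,E,F,G}  [seen]
{A,C,D,G} --y--> {A,B,C,D,G}  [seen]
{A,B,C,D,F,G} --x--> {A,B,C,D,E,F,G}  [seen]
{A,B,C,D,F,G} --y--> {A,B,C,D,F,G}  [seen]
{A,B,C,F} --x--> {A,B,D,E,F}  [seen]
{A,B,C,F} --y--> {A,C,F,G}  [new]
{A,C,F,G} --x--> {A,B,D,E,F}  [seen]
{A,C,F,G} --y--> {A,C,D,F,G}  [new]
{A,C,D,F,G} --x--> {A,B,C,D,E,F,G}  [seen]
{A,C,D,F,G} --y--> {A,B,C,D,F,G}  [seen]
Reachable DFA states: {A}, {A,E}, {C}, {A,C,D,E,G}, {A,B,E}, {A,C,G}, {A,B,C,D,E,F,G}, {A,B,C,D,G}, {A,C,D,E,F,G}, {A,B,D,E,F}, {A,C,D,G}, {A,B,C,D,F,G}, {A,B,C,F}, {A,C,F,G}, {A,C,D,F,G}.
Accepting DFA states (contain an NFA accepting state): {A}, {A,E}, {C}, {A,C,D,E,G}, {A,B,E}, {A,C,G}, {A,B,C,D,E,F,G}, {A,B,C,D,G}, {A,C,D,E,F,G}, {A,B,D,E,F}, {A,C,D,G}, {A,B,C,D,F,G}, {A,B,C,F}, {A,C,F,G}, {A,C,D,F,G}.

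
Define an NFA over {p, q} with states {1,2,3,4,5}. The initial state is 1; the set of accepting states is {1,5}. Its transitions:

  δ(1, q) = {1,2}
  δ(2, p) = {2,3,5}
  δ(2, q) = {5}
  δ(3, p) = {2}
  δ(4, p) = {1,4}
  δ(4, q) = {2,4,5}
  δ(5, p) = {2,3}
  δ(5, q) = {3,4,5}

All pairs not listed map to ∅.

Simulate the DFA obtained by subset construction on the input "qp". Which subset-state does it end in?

{2,3,5}

Start: {1}.
δ(1,q) = {1,2}.
Union: {1,2}.
After q: {1,2}.
δ(1,p) = ∅; δ(2,p) = {2,3,5}.
Union: {2,3,5}.
After p: {2,3,5}.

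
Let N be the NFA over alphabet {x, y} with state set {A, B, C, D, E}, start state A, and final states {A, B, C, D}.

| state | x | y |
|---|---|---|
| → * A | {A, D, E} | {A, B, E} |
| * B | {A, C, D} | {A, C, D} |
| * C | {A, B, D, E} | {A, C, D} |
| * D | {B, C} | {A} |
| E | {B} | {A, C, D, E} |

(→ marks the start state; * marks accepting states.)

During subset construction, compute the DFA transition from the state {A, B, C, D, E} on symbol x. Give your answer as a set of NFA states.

{A, B, C, D, E}

δ(A,x) = {A, D, E}; δ(B,x) = {A, C, D}; δ(C,x) = {A, B, D, E}; δ(D,x) = {B, C}; δ(E,x) = {B}.
Union: {A, B, C, D, E}.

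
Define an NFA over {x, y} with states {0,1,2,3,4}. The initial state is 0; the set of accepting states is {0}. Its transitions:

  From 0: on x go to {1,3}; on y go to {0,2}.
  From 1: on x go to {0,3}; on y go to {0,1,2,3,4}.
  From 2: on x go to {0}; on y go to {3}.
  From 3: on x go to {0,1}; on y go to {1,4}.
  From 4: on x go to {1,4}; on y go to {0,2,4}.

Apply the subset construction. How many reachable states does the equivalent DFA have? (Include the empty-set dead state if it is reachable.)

7

Start state of the DFA: {0}.
{0} --x--> {1,3}  [new]
{0} --y--> {0,2}  [new]
{1,3} --x--> {0,1,3}  [new]
{1,3} --y--> {0,1,2,3,4}  [new]
{0,2} --x--> {0,1,3}  [seen]
{0,2} --y--> {0,2,3}  [new]
{0,1,3} --x--> {0,1,3}  [seen]
{0,1,3} --y--> {0,1,2,3,4}  [seen]
{0,1,2,3,4} --x--> {0,1,3,4}  [new]
{0,1,2,3,4} --y--> {0,1,2,3,4}  [seen]
{0,2,3} --x--> {0,1,3}  [seen]
{0,2,3} --y--> {0,1,2,3,4}  [seen]
{0,1,3,4} --x--> {0,1,3,4}  [seen]
{0,1,3,4} --y--> {0,1,2,3,4}  [seen]
Reachable DFA states: {0}, {1,3}, {0,2}, {0,1,3}, {0,1,2,3,4}, {0,2,3}, {0,1,3,4}.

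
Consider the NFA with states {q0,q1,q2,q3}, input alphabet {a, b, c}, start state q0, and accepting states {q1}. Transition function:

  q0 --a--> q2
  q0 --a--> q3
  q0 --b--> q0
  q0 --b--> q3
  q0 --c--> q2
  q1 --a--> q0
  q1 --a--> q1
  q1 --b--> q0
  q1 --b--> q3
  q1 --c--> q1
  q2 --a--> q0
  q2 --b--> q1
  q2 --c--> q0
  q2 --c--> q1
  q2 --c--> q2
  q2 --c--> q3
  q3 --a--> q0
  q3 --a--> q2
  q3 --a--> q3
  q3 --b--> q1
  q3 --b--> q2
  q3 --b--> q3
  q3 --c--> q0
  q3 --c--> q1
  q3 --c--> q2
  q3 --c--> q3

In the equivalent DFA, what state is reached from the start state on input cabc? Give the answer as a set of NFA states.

{q0,q1,q2,q3}

Start: {q0}.
δ(q0,c) = {q2}.
Union: {q2}.
After c: {q2}.
δ(q2,a) = {q0}.
Union: {q0}.
After a: {q0}.
δ(q0,b) = {q0,q3}.
Union: {q0,q3}.
After b: {q0,q3}.
δ(q0,c) = {q2}; δ(q3,c) = {q0,q1,q2,q3}.
Union: {q0,q1,q2,q3}.
After c: {q0,q1,q2,q3}.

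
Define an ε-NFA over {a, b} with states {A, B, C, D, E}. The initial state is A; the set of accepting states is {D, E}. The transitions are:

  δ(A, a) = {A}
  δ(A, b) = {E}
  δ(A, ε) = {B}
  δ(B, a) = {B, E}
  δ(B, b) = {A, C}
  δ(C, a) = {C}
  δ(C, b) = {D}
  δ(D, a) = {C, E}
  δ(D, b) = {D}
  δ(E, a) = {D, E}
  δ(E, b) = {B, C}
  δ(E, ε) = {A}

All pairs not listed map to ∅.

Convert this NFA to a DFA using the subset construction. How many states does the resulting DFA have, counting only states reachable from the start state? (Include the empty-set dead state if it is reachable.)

5

Start state of the DFA: {A, B} (ε-closure of the NFA start).
{A, B} --a--> {A, B, E}  [new]
{A, B} --b--> {A, B, C, E}  [new]
{A, B, E} --a--> {A, B, D, E}  [new]
{A, B, E} --b--> {A, B, C, E}  [seen]
{A, B, C, E} --a--> {A, B, C, D, E}  [new]
{A, B, C, E} --b--> {A, B, C, D, E}  [seen]
{A, B, D, E} --a--> {A, B, C, D, E}  [seen]
{A, B, D, E} --b--> {A, B, C, D, E}  [seen]
{A, B, C, D, E} --a--> {A, B, C, D, E}  [seen]
{A, B, C, D, E} --b--> {A, B, C, D, E}  [seen]
Reachable DFA states: {A, B}, {A, B, E}, {A, B, C, E}, {A, B, D, E}, {A, B, C, D, E}.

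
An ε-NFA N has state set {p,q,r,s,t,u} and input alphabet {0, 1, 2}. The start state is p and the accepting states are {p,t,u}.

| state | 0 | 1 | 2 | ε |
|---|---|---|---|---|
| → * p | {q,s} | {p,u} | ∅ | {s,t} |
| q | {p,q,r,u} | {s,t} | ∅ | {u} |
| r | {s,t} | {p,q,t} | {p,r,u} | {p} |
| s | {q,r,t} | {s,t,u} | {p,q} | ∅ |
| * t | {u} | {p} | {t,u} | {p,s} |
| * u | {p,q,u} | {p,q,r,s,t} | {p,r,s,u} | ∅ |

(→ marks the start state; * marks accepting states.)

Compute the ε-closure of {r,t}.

{p,r,s,t}

Begin with {r,t}.
r →ε {p}; add p.
p →ε {s,t}; add s.
ε-closure = {p,r,s,t}.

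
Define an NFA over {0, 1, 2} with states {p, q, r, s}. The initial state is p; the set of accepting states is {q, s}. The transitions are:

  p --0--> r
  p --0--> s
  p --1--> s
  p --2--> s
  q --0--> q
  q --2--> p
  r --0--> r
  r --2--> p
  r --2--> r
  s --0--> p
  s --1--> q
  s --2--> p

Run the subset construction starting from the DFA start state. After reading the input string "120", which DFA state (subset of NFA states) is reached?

Start: {p}.
δ(p,1) = {s}.
Union: {s}.
After 1: {s}.
δ(s,2) = {p}.
Union: {p}.
After 2: {p}.
δ(p,0) = {r, s}.
Union: {r, s}.
After 0: {r, s}.

{r, s}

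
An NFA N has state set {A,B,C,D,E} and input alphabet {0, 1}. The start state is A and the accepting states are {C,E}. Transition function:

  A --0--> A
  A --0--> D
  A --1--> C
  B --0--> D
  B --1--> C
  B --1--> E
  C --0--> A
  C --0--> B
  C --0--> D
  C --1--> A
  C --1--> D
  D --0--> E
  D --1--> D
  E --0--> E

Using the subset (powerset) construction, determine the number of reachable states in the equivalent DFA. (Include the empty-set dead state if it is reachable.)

8

Start state of the DFA: {A}.
{A} --0--> {A,D}  [new]
{A} --1--> {C}  [new]
{A,D} --0--> {A,D,E}  [new]
{A,D} --1--> {C,D}  [new]
{C} --0--> {A,B,D}  [new]
{C} --1--> {A,D}  [seen]
{A,D,E} --0--> {A,D,E}  [seen]
{A,D,E} --1--> {C,D}  [seen]
{C,D} --0--> {A,B,D,E}  [new]
{C,D} --1--> {A,D}  [seen]
{A,B,D} --0--> {A,D,E}  [seen]
{A,B,D} --1--> {C,D,E}  [new]
{A,B,D,E} --0--> {A,D,E}  [seen]
{A,B,D,E} --1--> {C,D,E}  [seen]
{C,D,E} --0--> {A,B,D,E}  [seen]
{C,D,E} --1--> {A,D}  [seen]
Reachable DFA states: {A}, {A,D}, {C}, {A,D,E}, {C,D}, {A,B,D}, {A,B,D,E}, {C,D,E}.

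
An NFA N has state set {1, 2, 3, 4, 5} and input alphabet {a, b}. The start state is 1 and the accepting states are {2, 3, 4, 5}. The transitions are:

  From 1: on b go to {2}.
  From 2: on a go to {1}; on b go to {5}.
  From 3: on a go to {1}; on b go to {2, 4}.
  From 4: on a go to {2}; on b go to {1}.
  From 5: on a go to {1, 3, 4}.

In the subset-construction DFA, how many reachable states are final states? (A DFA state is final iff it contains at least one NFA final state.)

Start state of the DFA: {1}.
{1} --a--> ∅  [new]
{1} --b--> {2}  [new]
∅ --a--> ∅  [seen]
∅ --b--> ∅  [seen]
{2} --a--> {1}  [seen]
{2} --b--> {5}  [new]
{5} --a--> {1, 3, 4}  [new]
{5} --b--> ∅  [seen]
{1, 3, 4} --a--> {1, 2}  [new]
{1, 3, 4} --b--> {1, 2, 4}  [new]
{1, 2} --a--> {1}  [seen]
{1, 2} --b--> {2, 5}  [new]
{1, 2, 4} --a--> {1, 2}  [seen]
{1, 2, 4} --b--> {1, 2, 5}  [new]
{2, 5} --a--> {1, 3, 4}  [seen]
{2, 5} --b--> {5}  [seen]
{1, 2, 5} --a--> {1, 3, 4}  [seen]
{1, 2, 5} --b--> {2, 5}  [seen]
Reachable DFA states: {1}, ∅, {2}, {5}, {1, 3, 4}, {1, 2}, {1, 2, 4}, {2, 5}, {1, 2, 5}.
Accepting DFA states (contain an NFA accepting state): {2}, {5}, {1, 3, 4}, {1, 2}, {1, 2, 4}, {2, 5}, {1, 2, 5}.

7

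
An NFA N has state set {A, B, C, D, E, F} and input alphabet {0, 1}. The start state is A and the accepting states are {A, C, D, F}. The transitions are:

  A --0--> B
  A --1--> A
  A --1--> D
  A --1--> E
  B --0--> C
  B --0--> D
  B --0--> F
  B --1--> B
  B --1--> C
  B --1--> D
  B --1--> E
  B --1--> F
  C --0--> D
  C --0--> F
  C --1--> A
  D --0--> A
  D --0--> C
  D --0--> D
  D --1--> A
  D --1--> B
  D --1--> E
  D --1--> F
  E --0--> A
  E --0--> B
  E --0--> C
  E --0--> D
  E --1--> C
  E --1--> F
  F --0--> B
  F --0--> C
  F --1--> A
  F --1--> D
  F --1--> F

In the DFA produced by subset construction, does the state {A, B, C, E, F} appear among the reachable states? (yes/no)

Start state of the DFA: {A}.
{A} --0--> {B}  [new]
{A} --1--> {A, D, E}  [new]
{B} --0--> {C, D, F}  [new]
{B} --1--> {B, C, D, E, F}  [new]
{A, D, E} --0--> {A, B, C, D}  [new]
{A, D, E} --1--> {A, B, C, D, E, F}  [new]
{C, D, F} --0--> {A, B, C, D, F}  [new]
{C, D, F} --1--> {A, B, D, E, F}  [new]
{B, C, D, E, F} --0--> {A, B, C, D, F}  [seen]
{B, C, D, E, F} --1--> {A, B, C, D, E, F}  [seen]
{A, B, C, D} --0--> {A, B, C, D, F}  [seen]
{A, B, C, D} --1--> {A, B, C, D, E, F}  [seen]
{A, B, C, D, E, F} --0--> {A, B, C, D, F}  [seen]
{A, B, C, D, E, F} --1--> {A, B, C, D, E, F}  [seen]
{A, B, C, D, F} --0--> {A, B, C, D, F}  [seen]
{A, B, C, D, F} --1--> {A, B, C, D, E, F}  [seen]
{A, B, D, E, F} --0--> {A, B, C, D, F}  [seen]
{A, B, D, E, F} --1--> {A, B, C, D, E, F}  [seen]
Reachable DFA states: {A}, {B}, {A, D, E}, {C, D, F}, {B, C, D, E, F}, {A, B, C, D}, {A, B, C, D, E, F}, {A, B, C, D, F}, {A, B, D, E, F}.
{A, B, C, E, F} is not among them.

no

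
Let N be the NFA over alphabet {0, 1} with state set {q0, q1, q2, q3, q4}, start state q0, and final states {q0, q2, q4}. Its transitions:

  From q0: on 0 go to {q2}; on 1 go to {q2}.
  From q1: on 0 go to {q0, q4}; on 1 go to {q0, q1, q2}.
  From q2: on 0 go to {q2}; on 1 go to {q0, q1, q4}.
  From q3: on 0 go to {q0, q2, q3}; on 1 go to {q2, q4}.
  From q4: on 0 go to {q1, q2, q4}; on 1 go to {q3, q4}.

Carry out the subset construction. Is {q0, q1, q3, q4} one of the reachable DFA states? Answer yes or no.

Start state of the DFA: {q0}.
{q0} --0--> {q2}  [new]
{q0} --1--> {q2}  [seen]
{q2} --0--> {q2}  [seen]
{q2} --1--> {q0, q1, q4}  [new]
{q0, q1, q4} --0--> {q0, q1, q2, q4}  [new]
{q0, q1, q4} --1--> {q0, q1, q2, q3, q4}  [new]
{q0, q1, q2, q4} --0--> {q0, q1, q2, q4}  [seen]
{q0, q1, q2, q4} --1--> {q0, q1, q2, q3, q4}  [seen]
{q0, q1, q2, q3, q4} --0--> {q0, q1, q2, q3, q4}  [seen]
{q0, q1, q2, q3, q4} --1--> {q0, q1, q2, q3, q4}  [seen]
Reachable DFA states: {q0}, {q2}, {q0, q1, q4}, {q0, q1, q2, q4}, {q0, q1, q2, q3, q4}.
{q0, q1, q3, q4} is not among them.

no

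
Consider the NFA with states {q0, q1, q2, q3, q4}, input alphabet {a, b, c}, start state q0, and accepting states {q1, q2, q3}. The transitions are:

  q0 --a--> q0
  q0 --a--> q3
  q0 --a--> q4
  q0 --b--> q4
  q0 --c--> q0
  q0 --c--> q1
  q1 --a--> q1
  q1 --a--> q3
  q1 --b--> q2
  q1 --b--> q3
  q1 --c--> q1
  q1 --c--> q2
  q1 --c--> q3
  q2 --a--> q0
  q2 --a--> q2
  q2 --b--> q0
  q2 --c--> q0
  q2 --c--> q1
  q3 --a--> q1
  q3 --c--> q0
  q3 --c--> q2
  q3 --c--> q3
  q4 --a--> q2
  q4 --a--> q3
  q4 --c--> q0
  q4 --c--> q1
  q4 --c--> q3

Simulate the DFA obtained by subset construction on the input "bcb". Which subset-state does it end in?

{q2, q3, q4}

Start: {q0}.
δ(q0,b) = {q4}.
Union: {q4}.
After b: {q4}.
δ(q4,c) = {q0, q1, q3}.
Union: {q0, q1, q3}.
After c: {q0, q1, q3}.
δ(q0,b) = {q4}; δ(q1,b) = {q2, q3}; δ(q3,b) = ∅.
Union: {q2, q3, q4}.
After b: {q2, q3, q4}.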